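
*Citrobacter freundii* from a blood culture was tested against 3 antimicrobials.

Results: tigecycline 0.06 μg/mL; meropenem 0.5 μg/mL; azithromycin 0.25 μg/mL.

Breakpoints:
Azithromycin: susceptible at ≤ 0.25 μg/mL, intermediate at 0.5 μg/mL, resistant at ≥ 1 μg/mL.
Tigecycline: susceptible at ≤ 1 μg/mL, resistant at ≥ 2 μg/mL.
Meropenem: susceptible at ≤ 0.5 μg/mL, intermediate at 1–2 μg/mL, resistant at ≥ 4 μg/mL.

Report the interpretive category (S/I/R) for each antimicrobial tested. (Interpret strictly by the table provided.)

Tigecycline (0.06 μg/mL) ≤ 1 μg/mL → susceptible
Meropenem: 0.5 μg/mL is ≤ 0.5 μg/mL — susceptible
Azithromycin: 0.25 μg/mL is ≤ 0.25 μg/mL → susceptible

S, S, S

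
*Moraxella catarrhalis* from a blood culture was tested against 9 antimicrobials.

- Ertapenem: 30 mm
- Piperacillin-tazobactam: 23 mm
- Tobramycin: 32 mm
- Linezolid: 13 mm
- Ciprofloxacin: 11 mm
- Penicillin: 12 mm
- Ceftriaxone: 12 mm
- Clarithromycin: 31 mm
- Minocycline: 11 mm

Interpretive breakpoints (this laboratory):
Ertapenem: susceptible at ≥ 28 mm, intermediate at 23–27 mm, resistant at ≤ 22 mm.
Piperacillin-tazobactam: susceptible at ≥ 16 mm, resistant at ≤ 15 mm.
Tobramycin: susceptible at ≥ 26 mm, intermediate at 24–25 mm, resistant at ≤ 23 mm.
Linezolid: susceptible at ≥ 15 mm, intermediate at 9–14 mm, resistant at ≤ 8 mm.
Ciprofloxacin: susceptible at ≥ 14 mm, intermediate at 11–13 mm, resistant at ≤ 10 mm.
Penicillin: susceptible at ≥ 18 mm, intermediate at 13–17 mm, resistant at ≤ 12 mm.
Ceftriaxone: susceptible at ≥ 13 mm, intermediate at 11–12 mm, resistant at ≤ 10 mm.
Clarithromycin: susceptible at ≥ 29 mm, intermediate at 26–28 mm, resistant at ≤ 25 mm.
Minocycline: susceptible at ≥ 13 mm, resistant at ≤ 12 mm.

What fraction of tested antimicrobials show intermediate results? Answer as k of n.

Ertapenem (30 mm) ≥ 28 mm → Susceptible
Piperacillin-tazobactam (23 mm) ≥ 16 mm ⇒ S
Tobramycin (32 mm) ≥ 26 mm → susceptible
Linezolid: 13 mm is in 9–14 mm ⇒ I
Ciprofloxacin (11 mm) in 11–13 mm → Intermediate
Penicillin 12 mm: ≤ 12 mm ⇒ resistant
Ceftriaxone 12 mm: in 11–12 mm ⇒ Intermediate
Clarithromycin 31 mm: ≥ 29 mm ⇒ susceptible
Minocycline (11 mm) ≤ 12 mm ⇒ resistant
Intermediate: 3/9

3 of 9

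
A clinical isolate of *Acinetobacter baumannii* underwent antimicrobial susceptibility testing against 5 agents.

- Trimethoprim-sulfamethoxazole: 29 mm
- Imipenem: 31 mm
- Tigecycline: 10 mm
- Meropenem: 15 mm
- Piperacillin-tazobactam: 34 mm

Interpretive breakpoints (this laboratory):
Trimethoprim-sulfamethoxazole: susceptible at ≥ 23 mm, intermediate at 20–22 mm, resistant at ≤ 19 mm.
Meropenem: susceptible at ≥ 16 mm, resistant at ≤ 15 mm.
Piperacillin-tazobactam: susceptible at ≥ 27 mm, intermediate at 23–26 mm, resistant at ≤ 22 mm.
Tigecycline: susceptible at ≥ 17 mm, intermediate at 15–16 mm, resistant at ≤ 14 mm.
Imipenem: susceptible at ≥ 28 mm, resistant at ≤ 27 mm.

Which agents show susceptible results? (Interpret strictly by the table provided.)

trimethoprim-sulfamethoxazole, imipenem, piperacillin-tazobactam

Trimethoprim-sulfamethoxazole: 29 mm is ≥ 23 mm → S
Imipenem (31 mm) ≥ 28 mm → Susceptible
Tigecycline: 10 mm is ≤ 14 mm → resistant
Meropenem (15 mm) ≤ 15 mm → resistant
Piperacillin-tazobactam 34 mm: ≥ 27 mm → Susceptible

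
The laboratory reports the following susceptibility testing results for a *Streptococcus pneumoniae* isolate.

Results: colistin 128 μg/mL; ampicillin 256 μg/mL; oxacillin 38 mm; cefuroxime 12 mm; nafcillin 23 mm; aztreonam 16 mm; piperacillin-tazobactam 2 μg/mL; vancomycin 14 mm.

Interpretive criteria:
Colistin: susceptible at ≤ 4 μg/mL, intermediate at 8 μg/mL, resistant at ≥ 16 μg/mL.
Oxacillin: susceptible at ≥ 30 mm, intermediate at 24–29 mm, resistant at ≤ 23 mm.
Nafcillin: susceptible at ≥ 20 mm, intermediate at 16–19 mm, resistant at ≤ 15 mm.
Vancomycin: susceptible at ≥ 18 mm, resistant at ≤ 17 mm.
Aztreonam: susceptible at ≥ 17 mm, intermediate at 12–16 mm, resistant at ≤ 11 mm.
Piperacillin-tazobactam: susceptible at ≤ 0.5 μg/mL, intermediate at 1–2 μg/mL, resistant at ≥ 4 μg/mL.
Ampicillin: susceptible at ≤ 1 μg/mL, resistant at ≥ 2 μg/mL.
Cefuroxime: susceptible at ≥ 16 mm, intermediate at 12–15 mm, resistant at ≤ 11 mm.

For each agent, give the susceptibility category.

R, R, S, I, S, I, I, R

Colistin (128 μg/mL) ≥ 16 μg/mL ⇒ resistant
Ampicillin 256 μg/mL: ≥ 2 μg/mL — resistant
Oxacillin (38 mm) ≥ 30 mm ⇒ S
Cefuroxime 12 mm: in 12–15 mm ⇒ intermediate
Nafcillin (23 mm) ≥ 20 mm → susceptible
Aztreonam: 16 mm is in 12–16 mm — intermediate
Piperacillin-tazobactam (2 μg/mL) in 1–2 μg/mL ⇒ I
Vancomycin: 14 mm is ≤ 17 mm ⇒ resistant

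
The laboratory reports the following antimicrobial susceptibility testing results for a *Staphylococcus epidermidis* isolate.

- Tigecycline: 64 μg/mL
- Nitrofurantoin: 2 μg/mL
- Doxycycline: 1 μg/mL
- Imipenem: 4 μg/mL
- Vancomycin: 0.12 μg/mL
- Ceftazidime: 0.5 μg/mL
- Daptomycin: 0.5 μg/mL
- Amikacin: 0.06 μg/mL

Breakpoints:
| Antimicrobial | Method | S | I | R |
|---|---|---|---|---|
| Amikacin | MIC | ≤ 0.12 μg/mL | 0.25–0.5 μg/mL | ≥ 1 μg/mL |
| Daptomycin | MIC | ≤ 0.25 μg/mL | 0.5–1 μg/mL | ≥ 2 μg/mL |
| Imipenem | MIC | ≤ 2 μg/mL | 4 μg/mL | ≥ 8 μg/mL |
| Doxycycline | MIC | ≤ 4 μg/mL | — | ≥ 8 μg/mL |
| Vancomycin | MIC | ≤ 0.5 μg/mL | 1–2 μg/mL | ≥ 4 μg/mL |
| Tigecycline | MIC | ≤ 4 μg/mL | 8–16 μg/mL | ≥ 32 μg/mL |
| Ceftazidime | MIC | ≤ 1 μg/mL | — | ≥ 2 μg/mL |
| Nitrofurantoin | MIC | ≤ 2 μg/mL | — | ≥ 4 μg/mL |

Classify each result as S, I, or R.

Tigecycline (64 μg/mL) ≥ 32 μg/mL → R
Nitrofurantoin: 2 μg/mL is ≤ 2 μg/mL → S
Doxycycline 1 μg/mL: ≤ 4 μg/mL — susceptible
Imipenem: 4 μg/mL is = 4 μg/mL — Intermediate
Vancomycin (0.12 μg/mL) ≤ 0.5 μg/mL ⇒ susceptible
Ceftazidime: 0.5 μg/mL is ≤ 1 μg/mL — Susceptible
Daptomycin: 0.5 μg/mL is in 0.5–1 μg/mL → intermediate
Amikacin: 0.06 μg/mL is ≤ 0.12 μg/mL ⇒ S

R, S, S, I, S, S, I, S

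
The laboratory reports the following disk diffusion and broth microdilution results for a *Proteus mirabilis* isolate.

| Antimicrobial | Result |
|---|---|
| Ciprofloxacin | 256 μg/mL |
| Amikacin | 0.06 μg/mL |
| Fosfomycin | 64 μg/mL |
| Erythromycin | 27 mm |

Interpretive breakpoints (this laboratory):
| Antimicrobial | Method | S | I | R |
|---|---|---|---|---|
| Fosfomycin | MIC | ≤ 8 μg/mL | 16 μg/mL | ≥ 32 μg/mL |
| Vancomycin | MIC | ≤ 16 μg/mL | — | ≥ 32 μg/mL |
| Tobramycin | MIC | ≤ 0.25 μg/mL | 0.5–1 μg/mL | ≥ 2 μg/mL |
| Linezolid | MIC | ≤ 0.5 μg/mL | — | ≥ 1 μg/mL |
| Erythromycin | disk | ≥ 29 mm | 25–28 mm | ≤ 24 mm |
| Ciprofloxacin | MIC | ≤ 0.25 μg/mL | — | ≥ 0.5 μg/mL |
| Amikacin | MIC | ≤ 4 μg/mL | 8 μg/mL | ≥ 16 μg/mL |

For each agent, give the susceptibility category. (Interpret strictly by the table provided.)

R, S, R, I

Ciprofloxacin 256 μg/mL: ≥ 0.5 μg/mL ⇒ resistant
Amikacin 0.06 μg/mL: ≤ 4 μg/mL → Susceptible
Fosfomycin (64 μg/mL) ≥ 32 μg/mL — Resistant
Erythromycin (27 mm) in 25–28 mm → Intermediate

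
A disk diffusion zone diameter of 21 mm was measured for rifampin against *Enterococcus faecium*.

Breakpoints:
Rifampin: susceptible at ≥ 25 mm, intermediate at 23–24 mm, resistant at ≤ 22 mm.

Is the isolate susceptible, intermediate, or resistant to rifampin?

Resistant

Rifampin (21 mm) ≤ 22 mm → R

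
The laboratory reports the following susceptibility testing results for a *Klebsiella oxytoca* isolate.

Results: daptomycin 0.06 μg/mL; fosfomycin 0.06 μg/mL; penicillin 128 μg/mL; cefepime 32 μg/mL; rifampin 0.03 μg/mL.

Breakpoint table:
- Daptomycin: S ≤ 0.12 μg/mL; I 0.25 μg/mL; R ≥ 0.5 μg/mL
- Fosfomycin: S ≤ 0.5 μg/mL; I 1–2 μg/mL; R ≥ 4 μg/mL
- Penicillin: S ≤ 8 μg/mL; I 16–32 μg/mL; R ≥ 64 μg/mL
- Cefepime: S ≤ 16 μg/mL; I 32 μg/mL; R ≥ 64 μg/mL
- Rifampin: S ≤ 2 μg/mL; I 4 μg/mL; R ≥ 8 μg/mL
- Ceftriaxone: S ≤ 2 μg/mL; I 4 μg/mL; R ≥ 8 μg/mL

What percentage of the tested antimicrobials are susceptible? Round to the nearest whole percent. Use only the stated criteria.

60%

Daptomycin 0.06 μg/mL: ≤ 0.12 μg/mL → susceptible
Fosfomycin (0.06 μg/mL) ≤ 0.5 μg/mL → Susceptible
Penicillin 128 μg/mL: ≥ 64 μg/mL → resistant
Cefepime (32 μg/mL) = 32 μg/mL — I
Rifampin (0.03 μg/mL) ≤ 2 μg/mL → Susceptible
Susceptible: 3/5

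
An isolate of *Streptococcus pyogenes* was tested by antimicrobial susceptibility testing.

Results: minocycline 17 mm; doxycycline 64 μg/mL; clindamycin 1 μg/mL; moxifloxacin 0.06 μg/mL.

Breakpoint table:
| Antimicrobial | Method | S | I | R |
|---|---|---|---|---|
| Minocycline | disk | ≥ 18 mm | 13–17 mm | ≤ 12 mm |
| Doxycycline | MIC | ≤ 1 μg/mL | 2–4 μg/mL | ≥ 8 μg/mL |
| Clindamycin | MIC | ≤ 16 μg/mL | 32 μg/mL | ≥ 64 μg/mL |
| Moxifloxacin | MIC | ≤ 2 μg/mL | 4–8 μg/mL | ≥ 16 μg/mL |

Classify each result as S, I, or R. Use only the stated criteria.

I, R, S, S

Minocycline: 17 mm is in 13–17 mm — I
Doxycycline 64 μg/mL: ≥ 8 μg/mL ⇒ Resistant
Clindamycin 1 μg/mL: ≤ 16 μg/mL → susceptible
Moxifloxacin (0.06 μg/mL) ≤ 2 μg/mL → S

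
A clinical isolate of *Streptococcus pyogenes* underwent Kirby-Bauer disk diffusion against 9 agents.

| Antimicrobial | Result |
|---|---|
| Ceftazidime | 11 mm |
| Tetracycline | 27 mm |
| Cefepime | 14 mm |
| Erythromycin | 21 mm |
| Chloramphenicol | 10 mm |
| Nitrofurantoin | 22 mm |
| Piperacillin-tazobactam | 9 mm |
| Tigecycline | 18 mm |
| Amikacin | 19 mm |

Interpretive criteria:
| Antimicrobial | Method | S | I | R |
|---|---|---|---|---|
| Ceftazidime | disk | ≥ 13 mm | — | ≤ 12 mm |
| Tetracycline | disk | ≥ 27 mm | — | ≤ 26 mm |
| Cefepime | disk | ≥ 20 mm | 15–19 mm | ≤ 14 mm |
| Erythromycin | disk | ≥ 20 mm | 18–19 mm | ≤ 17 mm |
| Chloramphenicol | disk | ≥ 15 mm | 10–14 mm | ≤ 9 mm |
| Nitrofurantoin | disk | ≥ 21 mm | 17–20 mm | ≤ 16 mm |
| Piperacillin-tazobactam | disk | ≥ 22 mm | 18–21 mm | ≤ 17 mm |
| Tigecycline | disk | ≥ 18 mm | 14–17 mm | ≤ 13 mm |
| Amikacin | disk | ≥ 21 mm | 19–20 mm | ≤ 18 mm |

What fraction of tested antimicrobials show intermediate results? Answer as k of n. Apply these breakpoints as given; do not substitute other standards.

2 of 9

Ceftazidime (11 mm) ≤ 12 mm → R
Tetracycline: 27 mm is ≥ 27 mm — S
Cefepime: 14 mm is ≤ 14 mm → R
Erythromycin 21 mm: ≥ 20 mm ⇒ S
Chloramphenicol 10 mm: in 10–14 mm — I
Nitrofurantoin: 22 mm is ≥ 21 mm → Susceptible
Piperacillin-tazobactam 9 mm: ≤ 17 mm — resistant
Tigecycline (18 mm) ≥ 18 mm → S
Amikacin 19 mm: in 19–20 mm → I
Intermediate: 2/9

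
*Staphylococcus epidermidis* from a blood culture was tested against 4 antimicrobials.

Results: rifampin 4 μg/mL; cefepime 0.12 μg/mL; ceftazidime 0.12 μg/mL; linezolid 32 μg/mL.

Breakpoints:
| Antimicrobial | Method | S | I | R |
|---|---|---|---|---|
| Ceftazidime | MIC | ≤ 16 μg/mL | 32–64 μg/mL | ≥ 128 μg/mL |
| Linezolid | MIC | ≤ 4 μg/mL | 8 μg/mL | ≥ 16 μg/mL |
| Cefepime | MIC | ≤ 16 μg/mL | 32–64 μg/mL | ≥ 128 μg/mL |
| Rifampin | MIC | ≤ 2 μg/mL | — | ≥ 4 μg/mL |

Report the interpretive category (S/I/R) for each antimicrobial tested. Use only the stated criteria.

R, S, S, R

Rifampin 4 μg/mL: ≥ 4 μg/mL ⇒ R
Cefepime: 0.12 μg/mL is ≤ 16 μg/mL ⇒ Susceptible
Ceftazidime 0.12 μg/mL: ≤ 16 μg/mL — susceptible
Linezolid: 32 μg/mL is ≥ 16 μg/mL → R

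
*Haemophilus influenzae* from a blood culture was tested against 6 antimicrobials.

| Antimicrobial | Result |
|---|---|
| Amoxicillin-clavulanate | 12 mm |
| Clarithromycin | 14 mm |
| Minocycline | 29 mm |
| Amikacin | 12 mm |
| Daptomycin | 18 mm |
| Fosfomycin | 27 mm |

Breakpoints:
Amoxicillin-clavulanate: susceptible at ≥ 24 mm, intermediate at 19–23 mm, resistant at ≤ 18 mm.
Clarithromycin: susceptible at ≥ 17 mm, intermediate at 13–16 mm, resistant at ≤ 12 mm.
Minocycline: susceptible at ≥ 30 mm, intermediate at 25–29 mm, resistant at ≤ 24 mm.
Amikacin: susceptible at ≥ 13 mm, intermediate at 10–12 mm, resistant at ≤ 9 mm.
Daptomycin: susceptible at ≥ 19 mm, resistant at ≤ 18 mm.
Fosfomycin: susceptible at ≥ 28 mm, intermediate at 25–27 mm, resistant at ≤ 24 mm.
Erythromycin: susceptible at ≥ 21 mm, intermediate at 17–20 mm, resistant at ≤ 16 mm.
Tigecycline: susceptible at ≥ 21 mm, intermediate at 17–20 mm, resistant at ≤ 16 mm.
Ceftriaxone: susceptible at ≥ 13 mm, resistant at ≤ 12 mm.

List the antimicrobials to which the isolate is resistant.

Amoxicillin-clavulanate: 12 mm is ≤ 18 mm ⇒ resistant
Clarithromycin: 14 mm is in 13–16 mm — I
Minocycline: 29 mm is in 25–29 mm — Intermediate
Amikacin (12 mm) in 10–12 mm → I
Daptomycin: 18 mm is ≤ 18 mm — resistant
Fosfomycin: 27 mm is in 25–27 mm → intermediate

amoxicillin-clavulanate, daptomycin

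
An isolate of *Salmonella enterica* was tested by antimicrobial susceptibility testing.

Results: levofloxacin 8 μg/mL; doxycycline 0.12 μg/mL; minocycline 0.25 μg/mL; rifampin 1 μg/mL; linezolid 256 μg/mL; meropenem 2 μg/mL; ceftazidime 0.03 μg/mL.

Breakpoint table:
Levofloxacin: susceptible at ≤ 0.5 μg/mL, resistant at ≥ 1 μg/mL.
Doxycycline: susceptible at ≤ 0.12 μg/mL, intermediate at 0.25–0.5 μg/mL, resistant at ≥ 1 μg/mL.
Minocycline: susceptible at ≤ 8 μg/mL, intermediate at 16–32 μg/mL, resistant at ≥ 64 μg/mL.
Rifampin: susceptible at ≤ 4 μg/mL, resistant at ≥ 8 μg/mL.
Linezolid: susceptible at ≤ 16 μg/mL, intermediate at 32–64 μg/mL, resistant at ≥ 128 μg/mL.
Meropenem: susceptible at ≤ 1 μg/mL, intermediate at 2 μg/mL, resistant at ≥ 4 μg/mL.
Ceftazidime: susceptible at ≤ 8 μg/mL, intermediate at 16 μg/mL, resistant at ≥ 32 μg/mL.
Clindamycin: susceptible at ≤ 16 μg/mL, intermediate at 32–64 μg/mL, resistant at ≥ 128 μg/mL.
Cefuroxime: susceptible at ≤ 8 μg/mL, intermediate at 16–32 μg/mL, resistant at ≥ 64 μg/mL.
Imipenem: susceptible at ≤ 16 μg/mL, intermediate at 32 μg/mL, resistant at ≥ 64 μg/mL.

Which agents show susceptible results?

doxycycline, minocycline, rifampin, ceftazidime

Levofloxacin (8 μg/mL) ≥ 1 μg/mL ⇒ R
Doxycycline 0.12 μg/mL: ≤ 0.12 μg/mL → Susceptible
Minocycline (0.25 μg/mL) ≤ 8 μg/mL — susceptible
Rifampin (1 μg/mL) ≤ 4 μg/mL — susceptible
Linezolid (256 μg/mL) ≥ 128 μg/mL → Resistant
Meropenem 2 μg/mL: = 2 μg/mL — I
Ceftazidime (0.03 μg/mL) ≤ 8 μg/mL — Susceptible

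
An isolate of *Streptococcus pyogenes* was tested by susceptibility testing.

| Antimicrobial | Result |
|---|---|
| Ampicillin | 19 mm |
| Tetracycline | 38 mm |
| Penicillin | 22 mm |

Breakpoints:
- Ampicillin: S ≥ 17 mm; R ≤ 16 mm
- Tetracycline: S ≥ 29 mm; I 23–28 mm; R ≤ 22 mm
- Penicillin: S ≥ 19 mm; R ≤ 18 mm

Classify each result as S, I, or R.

S, S, S

Ampicillin 19 mm: ≥ 17 mm ⇒ Susceptible
Tetracycline: 38 mm is ≥ 29 mm — Susceptible
Penicillin: 22 mm is ≥ 19 mm ⇒ Susceptible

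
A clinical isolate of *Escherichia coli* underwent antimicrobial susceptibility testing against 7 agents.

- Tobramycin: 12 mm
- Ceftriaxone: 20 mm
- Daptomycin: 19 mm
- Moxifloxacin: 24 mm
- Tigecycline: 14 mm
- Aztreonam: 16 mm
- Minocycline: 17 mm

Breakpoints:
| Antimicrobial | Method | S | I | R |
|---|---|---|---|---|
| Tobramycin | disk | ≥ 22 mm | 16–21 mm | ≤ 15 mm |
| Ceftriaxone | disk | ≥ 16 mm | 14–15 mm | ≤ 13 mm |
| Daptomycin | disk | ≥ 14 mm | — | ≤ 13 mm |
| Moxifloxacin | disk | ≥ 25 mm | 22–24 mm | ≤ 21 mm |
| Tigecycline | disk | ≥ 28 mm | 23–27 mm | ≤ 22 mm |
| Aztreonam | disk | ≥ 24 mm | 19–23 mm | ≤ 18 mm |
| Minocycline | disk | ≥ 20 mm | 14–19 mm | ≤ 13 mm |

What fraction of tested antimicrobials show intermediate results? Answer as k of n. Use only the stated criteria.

Tobramycin 12 mm: ≤ 15 mm — R
Ceftriaxone: 20 mm is ≥ 16 mm → susceptible
Daptomycin (19 mm) ≥ 14 mm → S
Moxifloxacin (24 mm) in 22–24 mm — intermediate
Tigecycline 14 mm: ≤ 22 mm ⇒ Resistant
Aztreonam (16 mm) ≤ 18 mm → Resistant
Minocycline 17 mm: in 14–19 mm → Intermediate
Intermediate: 2/7

2 of 7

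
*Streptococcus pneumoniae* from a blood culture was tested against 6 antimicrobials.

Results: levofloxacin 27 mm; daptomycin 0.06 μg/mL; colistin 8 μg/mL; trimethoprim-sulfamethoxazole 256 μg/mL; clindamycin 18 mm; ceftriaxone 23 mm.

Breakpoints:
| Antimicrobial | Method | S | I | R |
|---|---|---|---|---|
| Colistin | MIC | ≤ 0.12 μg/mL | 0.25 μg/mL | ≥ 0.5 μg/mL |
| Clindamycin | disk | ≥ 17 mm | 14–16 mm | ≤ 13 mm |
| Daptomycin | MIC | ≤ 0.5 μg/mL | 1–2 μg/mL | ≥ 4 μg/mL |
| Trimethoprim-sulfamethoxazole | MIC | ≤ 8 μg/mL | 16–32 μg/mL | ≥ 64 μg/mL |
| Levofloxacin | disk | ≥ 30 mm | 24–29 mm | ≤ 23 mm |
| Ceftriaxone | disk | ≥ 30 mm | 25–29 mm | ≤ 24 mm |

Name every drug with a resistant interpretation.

Levofloxacin (27 mm) in 24–29 mm → intermediate
Daptomycin (0.06 μg/mL) ≤ 0.5 μg/mL ⇒ S
Colistin (8 μg/mL) ≥ 0.5 μg/mL — resistant
Trimethoprim-sulfamethoxazole (256 μg/mL) ≥ 64 μg/mL — R
Clindamycin: 18 mm is ≥ 17 mm → susceptible
Ceftriaxone (23 mm) ≤ 24 mm → R

colistin, trimethoprim-sulfamethoxazole, ceftriaxone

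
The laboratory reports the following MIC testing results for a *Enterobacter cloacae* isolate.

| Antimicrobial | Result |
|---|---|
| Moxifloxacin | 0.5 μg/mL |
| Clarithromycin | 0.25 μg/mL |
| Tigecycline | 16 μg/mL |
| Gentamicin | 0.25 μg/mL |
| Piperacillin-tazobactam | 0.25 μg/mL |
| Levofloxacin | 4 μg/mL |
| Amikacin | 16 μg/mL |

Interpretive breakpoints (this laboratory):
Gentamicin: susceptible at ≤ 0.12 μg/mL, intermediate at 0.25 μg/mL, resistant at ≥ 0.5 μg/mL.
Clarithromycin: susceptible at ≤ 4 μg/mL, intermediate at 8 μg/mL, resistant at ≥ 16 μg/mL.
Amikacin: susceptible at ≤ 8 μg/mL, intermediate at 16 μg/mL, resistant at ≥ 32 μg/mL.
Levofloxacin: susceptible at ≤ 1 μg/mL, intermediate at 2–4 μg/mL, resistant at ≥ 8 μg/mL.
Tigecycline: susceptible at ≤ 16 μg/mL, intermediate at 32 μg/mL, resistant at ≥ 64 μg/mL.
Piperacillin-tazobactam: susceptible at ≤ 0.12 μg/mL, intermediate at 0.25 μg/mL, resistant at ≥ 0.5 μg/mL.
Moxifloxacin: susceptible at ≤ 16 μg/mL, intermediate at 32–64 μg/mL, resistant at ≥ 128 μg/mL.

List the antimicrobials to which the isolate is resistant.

Moxifloxacin: 0.5 μg/mL is ≤ 16 μg/mL — susceptible
Clarithromycin (0.25 μg/mL) ≤ 4 μg/mL ⇒ susceptible
Tigecycline (16 μg/mL) ≤ 16 μg/mL ⇒ S
Gentamicin (0.25 μg/mL) = 0.25 μg/mL — intermediate
Piperacillin-tazobactam 0.25 μg/mL: = 0.25 μg/mL — intermediate
Levofloxacin: 4 μg/mL is in 2–4 μg/mL ⇒ intermediate
Amikacin 16 μg/mL: = 16 μg/mL ⇒ intermediate

none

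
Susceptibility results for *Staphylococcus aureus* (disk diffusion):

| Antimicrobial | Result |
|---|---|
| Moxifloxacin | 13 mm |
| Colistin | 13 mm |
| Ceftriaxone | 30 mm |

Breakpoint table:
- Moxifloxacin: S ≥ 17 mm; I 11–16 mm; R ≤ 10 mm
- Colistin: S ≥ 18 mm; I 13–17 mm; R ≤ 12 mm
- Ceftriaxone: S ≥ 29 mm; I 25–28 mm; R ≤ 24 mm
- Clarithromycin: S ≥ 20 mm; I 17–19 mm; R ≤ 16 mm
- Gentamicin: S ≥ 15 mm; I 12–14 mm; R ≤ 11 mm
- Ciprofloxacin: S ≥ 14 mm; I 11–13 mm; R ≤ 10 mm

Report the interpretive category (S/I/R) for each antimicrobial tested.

I, I, S

Moxifloxacin: 13 mm is in 11–16 mm → I
Colistin: 13 mm is in 13–17 mm ⇒ I
Ceftriaxone: 30 mm is ≥ 29 mm — susceptible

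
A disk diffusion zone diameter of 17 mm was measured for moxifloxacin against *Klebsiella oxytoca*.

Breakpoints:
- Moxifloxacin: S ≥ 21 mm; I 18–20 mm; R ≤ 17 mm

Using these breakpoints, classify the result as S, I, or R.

Moxifloxacin 17 mm: ≤ 17 mm — Resistant

R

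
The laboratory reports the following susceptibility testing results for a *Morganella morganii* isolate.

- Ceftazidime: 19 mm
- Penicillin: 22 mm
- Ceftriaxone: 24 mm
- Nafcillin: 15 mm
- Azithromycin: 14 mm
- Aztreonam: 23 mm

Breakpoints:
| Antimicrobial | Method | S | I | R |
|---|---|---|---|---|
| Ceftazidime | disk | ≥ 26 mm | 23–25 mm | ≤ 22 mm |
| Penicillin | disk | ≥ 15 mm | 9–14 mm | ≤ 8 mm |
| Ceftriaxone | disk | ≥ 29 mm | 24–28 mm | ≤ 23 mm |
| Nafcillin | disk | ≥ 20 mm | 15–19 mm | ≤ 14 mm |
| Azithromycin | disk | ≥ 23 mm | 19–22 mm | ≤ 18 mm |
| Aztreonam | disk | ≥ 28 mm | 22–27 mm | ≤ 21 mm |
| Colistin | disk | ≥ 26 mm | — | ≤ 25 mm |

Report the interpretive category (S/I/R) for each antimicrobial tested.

R, S, I, I, R, I

Ceftazidime (19 mm) ≤ 22 mm ⇒ Resistant
Penicillin (22 mm) ≥ 15 mm → susceptible
Ceftriaxone 24 mm: in 24–28 mm ⇒ intermediate
Nafcillin: 15 mm is in 15–19 mm — intermediate
Azithromycin (14 mm) ≤ 18 mm — resistant
Aztreonam: 23 mm is in 22–27 mm ⇒ I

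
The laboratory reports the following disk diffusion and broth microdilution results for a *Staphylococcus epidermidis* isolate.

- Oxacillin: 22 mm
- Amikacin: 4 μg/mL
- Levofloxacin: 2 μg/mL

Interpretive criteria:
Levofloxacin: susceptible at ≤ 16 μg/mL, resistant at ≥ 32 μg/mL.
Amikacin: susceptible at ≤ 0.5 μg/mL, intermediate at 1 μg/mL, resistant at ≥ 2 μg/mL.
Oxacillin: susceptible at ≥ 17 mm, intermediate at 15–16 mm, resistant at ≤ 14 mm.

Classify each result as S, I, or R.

Oxacillin (22 mm) ≥ 17 mm → Susceptible
Amikacin (4 μg/mL) ≥ 2 μg/mL → resistant
Levofloxacin: 2 μg/mL is ≤ 16 μg/mL ⇒ S

S, R, S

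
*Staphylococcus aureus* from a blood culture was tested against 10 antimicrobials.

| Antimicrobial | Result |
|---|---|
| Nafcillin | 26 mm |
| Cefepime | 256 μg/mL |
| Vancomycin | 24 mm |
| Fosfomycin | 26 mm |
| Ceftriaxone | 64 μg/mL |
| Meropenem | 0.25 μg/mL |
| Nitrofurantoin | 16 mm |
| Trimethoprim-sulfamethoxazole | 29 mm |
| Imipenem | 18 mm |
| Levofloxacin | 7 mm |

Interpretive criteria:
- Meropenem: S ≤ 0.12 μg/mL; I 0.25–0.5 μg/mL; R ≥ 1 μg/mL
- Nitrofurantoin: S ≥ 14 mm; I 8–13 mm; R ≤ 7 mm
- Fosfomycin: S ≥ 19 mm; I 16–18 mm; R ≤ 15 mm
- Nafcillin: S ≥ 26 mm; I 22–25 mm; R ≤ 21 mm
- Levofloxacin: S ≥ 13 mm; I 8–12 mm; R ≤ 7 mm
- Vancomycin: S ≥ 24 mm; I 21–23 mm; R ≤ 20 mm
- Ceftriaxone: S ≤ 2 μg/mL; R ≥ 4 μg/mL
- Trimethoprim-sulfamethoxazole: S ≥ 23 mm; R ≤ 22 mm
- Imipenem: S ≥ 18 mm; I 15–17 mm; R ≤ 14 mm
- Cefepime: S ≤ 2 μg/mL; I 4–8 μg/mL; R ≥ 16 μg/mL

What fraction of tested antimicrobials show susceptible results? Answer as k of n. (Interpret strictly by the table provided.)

Nafcillin (26 mm) ≥ 26 mm → S
Cefepime 256 μg/mL: ≥ 16 μg/mL → R
Vancomycin (24 mm) ≥ 24 mm — susceptible
Fosfomycin (26 mm) ≥ 19 mm → Susceptible
Ceftriaxone 64 μg/mL: ≥ 4 μg/mL — Resistant
Meropenem: 0.25 μg/mL is in 0.25–0.5 μg/mL → intermediate
Nitrofurantoin: 16 mm is ≥ 14 mm ⇒ Susceptible
Trimethoprim-sulfamethoxazole: 29 mm is ≥ 23 mm — S
Imipenem (18 mm) ≥ 18 mm — S
Levofloxacin (7 mm) ≤ 7 mm ⇒ resistant
Susceptible: 6/10

6 of 10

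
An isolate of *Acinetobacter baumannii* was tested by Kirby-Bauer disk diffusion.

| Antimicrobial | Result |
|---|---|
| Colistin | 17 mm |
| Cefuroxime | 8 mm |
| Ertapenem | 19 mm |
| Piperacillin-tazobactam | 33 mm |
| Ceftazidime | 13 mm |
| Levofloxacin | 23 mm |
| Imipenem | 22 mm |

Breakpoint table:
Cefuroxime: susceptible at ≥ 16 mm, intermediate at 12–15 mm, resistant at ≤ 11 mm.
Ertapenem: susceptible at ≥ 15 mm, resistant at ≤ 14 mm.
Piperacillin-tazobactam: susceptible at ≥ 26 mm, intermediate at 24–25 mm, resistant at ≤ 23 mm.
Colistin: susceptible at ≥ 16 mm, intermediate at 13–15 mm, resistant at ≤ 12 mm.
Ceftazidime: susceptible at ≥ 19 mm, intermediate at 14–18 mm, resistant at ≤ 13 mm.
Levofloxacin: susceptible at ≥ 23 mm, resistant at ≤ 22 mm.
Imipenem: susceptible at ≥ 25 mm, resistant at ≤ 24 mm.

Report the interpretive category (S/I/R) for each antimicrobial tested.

S, R, S, S, R, S, R

Colistin (17 mm) ≥ 16 mm → susceptible
Cefuroxime: 8 mm is ≤ 11 mm — Resistant
Ertapenem: 19 mm is ≥ 15 mm → Susceptible
Piperacillin-tazobactam 33 mm: ≥ 26 mm → susceptible
Ceftazidime (13 mm) ≤ 13 mm ⇒ resistant
Levofloxacin: 23 mm is ≥ 23 mm ⇒ Susceptible
Imipenem: 22 mm is ≤ 24 mm ⇒ Resistant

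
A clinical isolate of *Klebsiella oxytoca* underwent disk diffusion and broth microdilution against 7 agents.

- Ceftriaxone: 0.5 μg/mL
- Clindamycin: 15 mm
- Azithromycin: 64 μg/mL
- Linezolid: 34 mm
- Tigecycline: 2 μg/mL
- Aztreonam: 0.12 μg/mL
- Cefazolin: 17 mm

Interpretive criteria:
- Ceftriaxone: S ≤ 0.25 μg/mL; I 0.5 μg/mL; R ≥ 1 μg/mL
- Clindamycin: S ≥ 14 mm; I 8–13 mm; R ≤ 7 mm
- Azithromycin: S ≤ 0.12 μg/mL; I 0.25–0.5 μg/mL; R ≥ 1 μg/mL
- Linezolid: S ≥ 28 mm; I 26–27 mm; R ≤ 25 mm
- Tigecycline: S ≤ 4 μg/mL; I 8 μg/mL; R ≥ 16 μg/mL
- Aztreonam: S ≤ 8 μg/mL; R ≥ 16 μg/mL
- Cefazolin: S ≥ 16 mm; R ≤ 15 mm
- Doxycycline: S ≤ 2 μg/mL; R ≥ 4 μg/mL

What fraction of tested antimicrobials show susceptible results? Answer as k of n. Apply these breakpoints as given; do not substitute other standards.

Ceftriaxone 0.5 μg/mL: = 0.5 μg/mL ⇒ I
Clindamycin (15 mm) ≥ 14 mm → S
Azithromycin 64 μg/mL: ≥ 1 μg/mL ⇒ Resistant
Linezolid: 34 mm is ≥ 28 mm → S
Tigecycline 2 μg/mL: ≤ 4 μg/mL — S
Aztreonam: 0.12 μg/mL is ≤ 8 μg/mL — Susceptible
Cefazolin (17 mm) ≥ 16 mm ⇒ susceptible
Susceptible: 5/7

5 of 7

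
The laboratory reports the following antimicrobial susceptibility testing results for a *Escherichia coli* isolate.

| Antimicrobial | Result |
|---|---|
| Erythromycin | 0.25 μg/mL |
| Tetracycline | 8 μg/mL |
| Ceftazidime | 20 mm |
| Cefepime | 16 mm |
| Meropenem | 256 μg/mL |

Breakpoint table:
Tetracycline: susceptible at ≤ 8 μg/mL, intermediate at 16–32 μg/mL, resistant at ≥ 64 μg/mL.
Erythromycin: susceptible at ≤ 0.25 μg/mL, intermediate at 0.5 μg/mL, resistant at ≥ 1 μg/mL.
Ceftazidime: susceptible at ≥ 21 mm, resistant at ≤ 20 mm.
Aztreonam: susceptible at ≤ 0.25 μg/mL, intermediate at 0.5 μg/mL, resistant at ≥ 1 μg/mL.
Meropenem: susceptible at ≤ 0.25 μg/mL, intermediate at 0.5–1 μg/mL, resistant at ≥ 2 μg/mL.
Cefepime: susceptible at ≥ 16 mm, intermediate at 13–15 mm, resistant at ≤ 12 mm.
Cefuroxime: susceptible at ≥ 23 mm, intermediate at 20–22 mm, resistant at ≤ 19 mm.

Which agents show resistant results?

Erythromycin (0.25 μg/mL) ≤ 0.25 μg/mL — Susceptible
Tetracycline (8 μg/mL) ≤ 8 μg/mL ⇒ Susceptible
Ceftazidime (20 mm) ≤ 20 mm ⇒ resistant
Cefepime 16 mm: ≥ 16 mm ⇒ susceptible
Meropenem (256 μg/mL) ≥ 2 μg/mL ⇒ Resistant

ceftazidime, meropenem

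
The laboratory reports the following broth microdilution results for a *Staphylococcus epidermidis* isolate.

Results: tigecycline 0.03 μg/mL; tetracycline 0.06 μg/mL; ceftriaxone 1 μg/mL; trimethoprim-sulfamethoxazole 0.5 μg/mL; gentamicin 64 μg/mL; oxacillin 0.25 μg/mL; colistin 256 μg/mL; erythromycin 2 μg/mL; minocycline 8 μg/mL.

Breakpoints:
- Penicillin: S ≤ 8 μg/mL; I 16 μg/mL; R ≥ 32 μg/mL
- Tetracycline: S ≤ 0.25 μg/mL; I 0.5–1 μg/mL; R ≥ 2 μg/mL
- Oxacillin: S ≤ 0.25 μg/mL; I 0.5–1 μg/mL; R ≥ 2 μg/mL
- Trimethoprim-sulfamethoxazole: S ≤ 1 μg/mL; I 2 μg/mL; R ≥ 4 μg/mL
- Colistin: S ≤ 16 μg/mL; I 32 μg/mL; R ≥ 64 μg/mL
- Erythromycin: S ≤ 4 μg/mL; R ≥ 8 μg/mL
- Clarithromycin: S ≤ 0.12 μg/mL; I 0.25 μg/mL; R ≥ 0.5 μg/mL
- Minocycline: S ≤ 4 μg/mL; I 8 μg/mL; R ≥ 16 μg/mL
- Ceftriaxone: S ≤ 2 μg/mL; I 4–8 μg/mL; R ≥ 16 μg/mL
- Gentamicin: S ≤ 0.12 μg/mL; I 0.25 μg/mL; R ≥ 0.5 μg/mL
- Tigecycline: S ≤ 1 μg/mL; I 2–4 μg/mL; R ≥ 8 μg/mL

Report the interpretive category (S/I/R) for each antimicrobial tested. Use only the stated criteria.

Tigecycline (0.03 μg/mL) ≤ 1 μg/mL → S
Tetracycline (0.06 μg/mL) ≤ 0.25 μg/mL — Susceptible
Ceftriaxone 1 μg/mL: ≤ 2 μg/mL → Susceptible
Trimethoprim-sulfamethoxazole: 0.5 μg/mL is ≤ 1 μg/mL — susceptible
Gentamicin 64 μg/mL: ≥ 0.5 μg/mL — resistant
Oxacillin: 0.25 μg/mL is ≤ 0.25 μg/mL → Susceptible
Colistin (256 μg/mL) ≥ 64 μg/mL ⇒ Resistant
Erythromycin: 2 μg/mL is ≤ 4 μg/mL ⇒ S
Minocycline (8 μg/mL) = 8 μg/mL → Intermediate

S, S, S, S, R, S, R, S, I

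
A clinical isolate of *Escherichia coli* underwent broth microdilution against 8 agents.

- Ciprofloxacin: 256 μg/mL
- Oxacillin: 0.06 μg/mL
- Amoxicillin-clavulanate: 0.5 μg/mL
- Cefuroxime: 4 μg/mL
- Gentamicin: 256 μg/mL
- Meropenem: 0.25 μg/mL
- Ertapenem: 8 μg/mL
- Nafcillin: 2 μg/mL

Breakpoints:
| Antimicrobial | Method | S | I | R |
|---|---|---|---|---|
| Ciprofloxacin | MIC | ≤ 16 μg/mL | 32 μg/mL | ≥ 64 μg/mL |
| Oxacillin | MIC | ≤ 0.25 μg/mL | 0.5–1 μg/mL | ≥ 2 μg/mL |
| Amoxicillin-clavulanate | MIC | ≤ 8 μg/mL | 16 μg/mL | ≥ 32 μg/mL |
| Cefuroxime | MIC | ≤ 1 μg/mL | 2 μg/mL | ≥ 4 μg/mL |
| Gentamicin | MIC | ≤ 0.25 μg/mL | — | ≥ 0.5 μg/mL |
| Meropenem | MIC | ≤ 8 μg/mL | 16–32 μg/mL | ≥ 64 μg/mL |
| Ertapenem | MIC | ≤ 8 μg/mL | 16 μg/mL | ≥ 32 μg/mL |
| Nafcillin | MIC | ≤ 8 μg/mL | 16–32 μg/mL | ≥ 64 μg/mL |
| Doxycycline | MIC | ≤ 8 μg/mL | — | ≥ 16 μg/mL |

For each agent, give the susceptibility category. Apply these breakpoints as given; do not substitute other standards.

R, S, S, R, R, S, S, S

Ciprofloxacin (256 μg/mL) ≥ 64 μg/mL ⇒ resistant
Oxacillin: 0.06 μg/mL is ≤ 0.25 μg/mL — susceptible
Amoxicillin-clavulanate: 0.5 μg/mL is ≤ 8 μg/mL → S
Cefuroxime 4 μg/mL: ≥ 4 μg/mL ⇒ resistant
Gentamicin 256 μg/mL: ≥ 0.5 μg/mL → resistant
Meropenem 0.25 μg/mL: ≤ 8 μg/mL ⇒ Susceptible
Ertapenem: 8 μg/mL is ≤ 8 μg/mL — S
Nafcillin: 2 μg/mL is ≤ 8 μg/mL → susceptible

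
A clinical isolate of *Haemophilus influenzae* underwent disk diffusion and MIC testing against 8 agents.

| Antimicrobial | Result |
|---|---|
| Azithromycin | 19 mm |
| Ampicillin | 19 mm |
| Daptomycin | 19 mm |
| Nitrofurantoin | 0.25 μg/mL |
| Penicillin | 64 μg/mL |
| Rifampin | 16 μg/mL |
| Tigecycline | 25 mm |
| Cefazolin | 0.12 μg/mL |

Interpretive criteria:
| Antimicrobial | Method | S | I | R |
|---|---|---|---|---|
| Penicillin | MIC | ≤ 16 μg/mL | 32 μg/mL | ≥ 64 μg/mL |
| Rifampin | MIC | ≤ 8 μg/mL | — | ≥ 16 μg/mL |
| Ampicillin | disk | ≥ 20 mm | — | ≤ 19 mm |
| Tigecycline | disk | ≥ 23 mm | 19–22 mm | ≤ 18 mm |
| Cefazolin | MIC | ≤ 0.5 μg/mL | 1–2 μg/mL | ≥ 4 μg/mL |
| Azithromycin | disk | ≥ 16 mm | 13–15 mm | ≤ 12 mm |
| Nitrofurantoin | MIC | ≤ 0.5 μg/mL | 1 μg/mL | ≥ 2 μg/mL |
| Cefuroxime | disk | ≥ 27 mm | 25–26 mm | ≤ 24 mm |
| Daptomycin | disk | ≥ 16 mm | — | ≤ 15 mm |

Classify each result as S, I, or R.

Azithromycin (19 mm) ≥ 16 mm — susceptible
Ampicillin 19 mm: ≤ 19 mm — resistant
Daptomycin 19 mm: ≥ 16 mm → susceptible
Nitrofurantoin 0.25 μg/mL: ≤ 0.5 μg/mL → S
Penicillin 64 μg/mL: ≥ 64 μg/mL ⇒ R
Rifampin (16 μg/mL) ≥ 16 μg/mL — Resistant
Tigecycline (25 mm) ≥ 23 mm — susceptible
Cefazolin (0.12 μg/mL) ≤ 0.5 μg/mL ⇒ Susceptible

S, R, S, S, R, R, S, S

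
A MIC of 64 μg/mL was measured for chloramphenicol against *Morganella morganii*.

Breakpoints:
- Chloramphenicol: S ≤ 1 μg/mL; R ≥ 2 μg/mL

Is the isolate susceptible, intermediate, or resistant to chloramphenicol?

Chloramphenicol: 64 μg/mL is ≥ 2 μg/mL ⇒ Resistant

Resistant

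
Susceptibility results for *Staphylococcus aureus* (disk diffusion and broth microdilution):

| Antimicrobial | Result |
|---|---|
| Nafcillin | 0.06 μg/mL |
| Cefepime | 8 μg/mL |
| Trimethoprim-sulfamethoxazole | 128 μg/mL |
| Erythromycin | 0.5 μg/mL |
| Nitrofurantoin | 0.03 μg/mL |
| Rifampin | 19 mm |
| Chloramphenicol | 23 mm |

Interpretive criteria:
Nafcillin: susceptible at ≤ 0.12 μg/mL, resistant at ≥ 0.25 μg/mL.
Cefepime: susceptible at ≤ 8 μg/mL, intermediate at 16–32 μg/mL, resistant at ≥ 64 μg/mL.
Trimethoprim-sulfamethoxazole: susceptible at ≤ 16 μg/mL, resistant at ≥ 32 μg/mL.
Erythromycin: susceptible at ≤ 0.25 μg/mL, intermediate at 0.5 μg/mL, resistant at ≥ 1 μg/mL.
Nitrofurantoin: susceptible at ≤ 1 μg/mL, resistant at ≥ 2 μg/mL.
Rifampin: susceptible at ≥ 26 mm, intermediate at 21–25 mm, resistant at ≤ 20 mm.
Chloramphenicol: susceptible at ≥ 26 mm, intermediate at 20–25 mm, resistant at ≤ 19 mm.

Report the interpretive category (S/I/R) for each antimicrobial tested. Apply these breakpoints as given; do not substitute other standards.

Nafcillin 0.06 μg/mL: ≤ 0.12 μg/mL — S
Cefepime 8 μg/mL: ≤ 8 μg/mL — Susceptible
Trimethoprim-sulfamethoxazole (128 μg/mL) ≥ 32 μg/mL — resistant
Erythromycin 0.5 μg/mL: = 0.5 μg/mL ⇒ I
Nitrofurantoin (0.03 μg/mL) ≤ 1 μg/mL — susceptible
Rifampin 19 mm: ≤ 20 mm — resistant
Chloramphenicol: 23 mm is in 20–25 mm — intermediate

S, S, R, I, S, R, I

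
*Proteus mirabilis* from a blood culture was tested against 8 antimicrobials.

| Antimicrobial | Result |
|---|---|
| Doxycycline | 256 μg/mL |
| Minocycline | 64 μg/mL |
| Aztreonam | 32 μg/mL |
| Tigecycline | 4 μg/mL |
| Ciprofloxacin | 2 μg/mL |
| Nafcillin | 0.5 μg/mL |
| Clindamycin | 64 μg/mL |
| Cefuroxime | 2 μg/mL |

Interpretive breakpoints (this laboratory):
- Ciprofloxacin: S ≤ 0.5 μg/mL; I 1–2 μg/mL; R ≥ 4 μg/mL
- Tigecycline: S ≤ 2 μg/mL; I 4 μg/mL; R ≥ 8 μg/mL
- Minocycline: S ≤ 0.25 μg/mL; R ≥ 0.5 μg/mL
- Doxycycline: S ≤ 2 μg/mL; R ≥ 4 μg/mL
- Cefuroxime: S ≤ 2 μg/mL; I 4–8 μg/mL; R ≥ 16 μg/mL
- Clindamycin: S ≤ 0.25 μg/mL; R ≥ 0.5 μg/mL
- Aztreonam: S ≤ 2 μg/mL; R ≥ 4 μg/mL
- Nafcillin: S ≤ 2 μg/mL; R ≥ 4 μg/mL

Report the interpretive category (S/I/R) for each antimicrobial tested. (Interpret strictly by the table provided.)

R, R, R, I, I, S, R, S

Doxycycline 256 μg/mL: ≥ 4 μg/mL — R
Minocycline: 64 μg/mL is ≥ 0.5 μg/mL ⇒ R
Aztreonam 32 μg/mL: ≥ 4 μg/mL ⇒ R
Tigecycline 4 μg/mL: = 4 μg/mL — I
Ciprofloxacin 2 μg/mL: in 1–2 μg/mL → intermediate
Nafcillin 0.5 μg/mL: ≤ 2 μg/mL — Susceptible
Clindamycin (64 μg/mL) ≥ 0.5 μg/mL ⇒ resistant
Cefuroxime 2 μg/mL: ≤ 2 μg/mL → Susceptible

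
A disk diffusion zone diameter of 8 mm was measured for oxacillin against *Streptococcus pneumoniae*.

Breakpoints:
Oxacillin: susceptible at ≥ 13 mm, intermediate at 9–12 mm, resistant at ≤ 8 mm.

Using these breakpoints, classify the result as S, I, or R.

R

Oxacillin 8 mm: ≤ 8 mm → resistant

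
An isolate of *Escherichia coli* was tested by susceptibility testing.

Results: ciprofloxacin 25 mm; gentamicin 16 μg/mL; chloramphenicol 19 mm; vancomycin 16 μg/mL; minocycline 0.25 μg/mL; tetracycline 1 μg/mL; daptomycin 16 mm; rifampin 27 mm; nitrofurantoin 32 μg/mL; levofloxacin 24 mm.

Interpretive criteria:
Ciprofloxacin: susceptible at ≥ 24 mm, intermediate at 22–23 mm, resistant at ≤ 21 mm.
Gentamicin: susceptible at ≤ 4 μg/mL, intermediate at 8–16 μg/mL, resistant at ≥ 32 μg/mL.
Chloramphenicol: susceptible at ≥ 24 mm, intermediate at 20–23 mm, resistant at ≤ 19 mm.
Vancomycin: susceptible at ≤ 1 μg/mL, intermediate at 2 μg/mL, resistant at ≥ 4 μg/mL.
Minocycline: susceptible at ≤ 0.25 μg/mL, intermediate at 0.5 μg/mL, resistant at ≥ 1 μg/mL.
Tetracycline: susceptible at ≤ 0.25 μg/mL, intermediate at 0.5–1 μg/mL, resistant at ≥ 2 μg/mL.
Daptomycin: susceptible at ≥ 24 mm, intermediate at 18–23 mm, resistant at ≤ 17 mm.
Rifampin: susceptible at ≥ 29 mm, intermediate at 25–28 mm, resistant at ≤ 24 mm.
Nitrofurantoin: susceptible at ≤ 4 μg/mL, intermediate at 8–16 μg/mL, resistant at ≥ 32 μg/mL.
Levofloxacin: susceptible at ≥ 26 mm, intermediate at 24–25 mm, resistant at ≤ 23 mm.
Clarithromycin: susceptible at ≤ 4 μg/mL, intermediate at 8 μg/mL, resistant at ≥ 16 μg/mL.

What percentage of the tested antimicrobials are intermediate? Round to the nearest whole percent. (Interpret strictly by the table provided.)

40%

Ciprofloxacin (25 mm) ≥ 24 mm ⇒ Susceptible
Gentamicin: 16 μg/mL is in 8–16 μg/mL ⇒ I
Chloramphenicol (19 mm) ≤ 19 mm — resistant
Vancomycin: 16 μg/mL is ≥ 4 μg/mL ⇒ Resistant
Minocycline 0.25 μg/mL: ≤ 0.25 μg/mL → susceptible
Tetracycline 1 μg/mL: in 0.5–1 μg/mL — I
Daptomycin (16 mm) ≤ 17 mm — R
Rifampin: 27 mm is in 25–28 mm ⇒ Intermediate
Nitrofurantoin: 32 μg/mL is ≥ 32 μg/mL — resistant
Levofloxacin 24 mm: in 24–25 mm ⇒ intermediate
Intermediate: 4/10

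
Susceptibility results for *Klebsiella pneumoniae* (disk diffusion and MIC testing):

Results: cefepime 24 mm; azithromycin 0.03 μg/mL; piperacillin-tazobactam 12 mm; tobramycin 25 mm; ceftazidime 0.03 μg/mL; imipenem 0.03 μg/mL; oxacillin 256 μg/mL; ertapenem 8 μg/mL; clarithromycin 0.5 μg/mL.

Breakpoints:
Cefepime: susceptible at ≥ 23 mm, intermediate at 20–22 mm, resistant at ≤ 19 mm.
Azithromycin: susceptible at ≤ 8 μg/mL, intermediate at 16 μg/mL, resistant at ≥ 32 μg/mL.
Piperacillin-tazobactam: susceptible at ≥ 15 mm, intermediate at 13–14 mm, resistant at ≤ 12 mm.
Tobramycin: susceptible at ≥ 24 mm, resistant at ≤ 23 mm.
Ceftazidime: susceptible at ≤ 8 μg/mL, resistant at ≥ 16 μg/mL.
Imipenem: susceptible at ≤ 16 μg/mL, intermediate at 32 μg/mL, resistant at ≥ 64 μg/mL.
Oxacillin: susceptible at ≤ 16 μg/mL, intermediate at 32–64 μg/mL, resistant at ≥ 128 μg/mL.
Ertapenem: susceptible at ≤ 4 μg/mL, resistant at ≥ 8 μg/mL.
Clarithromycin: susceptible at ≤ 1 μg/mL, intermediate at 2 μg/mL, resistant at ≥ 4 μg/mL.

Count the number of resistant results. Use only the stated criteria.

Cefepime: 24 mm is ≥ 23 mm → susceptible
Azithromycin 0.03 μg/mL: ≤ 8 μg/mL → S
Piperacillin-tazobactam (12 mm) ≤ 12 mm ⇒ Resistant
Tobramycin: 25 mm is ≥ 24 mm ⇒ susceptible
Ceftazidime 0.03 μg/mL: ≤ 8 μg/mL — Susceptible
Imipenem 0.03 μg/mL: ≤ 16 μg/mL — Susceptible
Oxacillin (256 μg/mL) ≥ 128 μg/mL ⇒ resistant
Ertapenem: 8 μg/mL is ≥ 8 μg/mL → resistant
Clarithromycin (0.5 μg/mL) ≤ 1 μg/mL → susceptible
Resistant: 3

3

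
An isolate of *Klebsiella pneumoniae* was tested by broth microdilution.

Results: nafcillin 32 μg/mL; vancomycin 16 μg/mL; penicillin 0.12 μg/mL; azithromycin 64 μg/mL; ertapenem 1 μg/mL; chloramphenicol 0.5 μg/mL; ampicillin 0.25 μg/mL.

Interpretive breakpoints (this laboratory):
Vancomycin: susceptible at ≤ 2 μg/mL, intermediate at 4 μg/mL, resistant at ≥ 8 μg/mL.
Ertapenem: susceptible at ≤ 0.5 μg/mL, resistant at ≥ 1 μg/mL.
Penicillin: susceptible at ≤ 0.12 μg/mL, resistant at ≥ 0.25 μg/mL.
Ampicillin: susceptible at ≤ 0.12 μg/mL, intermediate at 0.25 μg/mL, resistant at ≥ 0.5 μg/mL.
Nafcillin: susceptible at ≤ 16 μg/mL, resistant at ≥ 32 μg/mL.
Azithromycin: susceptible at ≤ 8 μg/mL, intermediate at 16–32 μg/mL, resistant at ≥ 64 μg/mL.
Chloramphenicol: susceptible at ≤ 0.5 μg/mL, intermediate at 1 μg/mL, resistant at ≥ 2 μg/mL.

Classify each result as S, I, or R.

Nafcillin: 32 μg/mL is ≥ 32 μg/mL — resistant
Vancomycin 16 μg/mL: ≥ 8 μg/mL ⇒ R
Penicillin: 0.12 μg/mL is ≤ 0.12 μg/mL ⇒ S
Azithromycin (64 μg/mL) ≥ 64 μg/mL → Resistant
Ertapenem 1 μg/mL: ≥ 1 μg/mL — R
Chloramphenicol: 0.5 μg/mL is ≤ 0.5 μg/mL ⇒ susceptible
Ampicillin (0.25 μg/mL) = 0.25 μg/mL — Intermediate

R, R, S, R, R, S, I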